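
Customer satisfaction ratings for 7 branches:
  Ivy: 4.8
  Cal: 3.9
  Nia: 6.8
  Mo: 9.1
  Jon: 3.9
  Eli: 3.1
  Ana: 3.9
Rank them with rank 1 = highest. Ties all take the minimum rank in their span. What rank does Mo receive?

1

Sorted (descending): 9.1, 6.8, 4.8, 3.9, 3.9, 3.9, 3.1
The 3 values of 3.9 occupy positions 4–6 → each gets rank 4.
Mo has value 9.1 → rank 1.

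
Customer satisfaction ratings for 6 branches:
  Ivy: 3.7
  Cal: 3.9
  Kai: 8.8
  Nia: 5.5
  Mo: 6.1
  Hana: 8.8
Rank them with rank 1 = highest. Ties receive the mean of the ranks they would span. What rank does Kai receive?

Sorted (descending): 8.8, 8.8, 6.1, 5.5, 3.9, 3.7
The 2 values of 8.8 occupy positions 1–2 → average rank (1+2)/2 = 1.5.
Kai has value 8.8 → rank 1.5.

1.5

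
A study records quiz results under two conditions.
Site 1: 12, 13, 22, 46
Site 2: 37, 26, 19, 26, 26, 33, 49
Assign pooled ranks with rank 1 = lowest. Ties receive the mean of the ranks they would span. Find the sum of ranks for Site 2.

49

Sorted (ascending): 12, 13, 19, 22, 26, 26, 26, 33, 37, 46, 49
The 3 values of 26 occupy positions 5–7 → average rank 6.
Site 2 values → pooled ranks: 37→9, 26→6, 19→3, 26→6, 26→6, 33→8, 49→11
Rank sum = 9 + 6 + 3 + 6 + 6 + 8 + 11 = 49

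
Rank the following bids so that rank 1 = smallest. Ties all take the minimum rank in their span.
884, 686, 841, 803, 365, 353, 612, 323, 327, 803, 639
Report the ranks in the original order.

Sorted (ascending): 323, 327, 353, 365, 612, 639, 686, 803, 803, 841, 884
The 2 values of 803 occupy positions 8–9 → each gets rank 8.

11, 7, 10, 8, 4, 3, 5, 1, 2, 8, 6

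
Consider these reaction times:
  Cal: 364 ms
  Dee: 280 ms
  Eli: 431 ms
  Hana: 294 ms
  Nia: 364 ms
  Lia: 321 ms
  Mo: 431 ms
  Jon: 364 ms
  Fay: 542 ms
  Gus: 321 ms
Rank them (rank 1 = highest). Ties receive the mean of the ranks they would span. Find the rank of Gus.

7.5

Sorted (descending): 542, 431, 431, 364, 364, 364, 321, 321, 294, 280
The 2 values of 431 occupy positions 2–3 → average rank (2+3)/2 = 2.5.
The 3 values of 364 occupy positions 4–6 → average rank 5.
The 2 values of 321 occupy positions 7–8 → average rank (7+8)/2 = 7.5.
Gus has value 321 ms → rank 7.5.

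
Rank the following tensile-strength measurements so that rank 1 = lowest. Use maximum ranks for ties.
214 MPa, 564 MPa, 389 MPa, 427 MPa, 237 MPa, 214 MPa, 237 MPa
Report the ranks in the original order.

2, 7, 5, 6, 4, 2, 4

Sorted (ascending): 214, 214, 237, 237, 389, 427, 564
The 2 values of 214 occupy positions 1–2 → each gets rank 2.
The 2 values of 237 occupy positions 3–4 → each gets rank 4.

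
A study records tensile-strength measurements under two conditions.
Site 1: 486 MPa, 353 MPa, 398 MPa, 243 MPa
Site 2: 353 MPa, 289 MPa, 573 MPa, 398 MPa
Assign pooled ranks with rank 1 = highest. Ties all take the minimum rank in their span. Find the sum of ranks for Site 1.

18

Sorted (descending): 573, 486, 398, 398, 353, 353, 289, 243
The 2 values of 398 occupy positions 3–4 → each gets rank 3.
The 2 values of 353 occupy positions 5–6 → each gets rank 5.
Site 1 values → pooled ranks: 486→2, 353→5, 398→3, 243→8
Rank sum = 2 + 5 + 3 + 8 = 18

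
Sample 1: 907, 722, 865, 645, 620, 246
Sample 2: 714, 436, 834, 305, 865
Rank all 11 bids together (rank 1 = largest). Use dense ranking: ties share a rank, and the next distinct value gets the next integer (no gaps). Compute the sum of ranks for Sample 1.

Sorted (descending): 907, 865, 865, 834, 722, 714, 645, 620, 436, 305, 246
The 2 values of 865 share dense rank 2.
Remaining distinct values take the next consecutive integers.
Sample 1 values → pooled ranks: 907→1, 722→4, 865→2, 645→6, 620→7, 246→10
Rank sum = 1 + 4 + 2 + 6 + 7 + 10 = 30

30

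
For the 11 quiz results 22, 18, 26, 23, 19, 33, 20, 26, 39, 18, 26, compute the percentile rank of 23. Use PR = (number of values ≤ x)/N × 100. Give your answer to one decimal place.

N = 11.
Strictly below 23: 5. Equal to 23: 1.
PR = 6/11 × 100 = 54.5

54.5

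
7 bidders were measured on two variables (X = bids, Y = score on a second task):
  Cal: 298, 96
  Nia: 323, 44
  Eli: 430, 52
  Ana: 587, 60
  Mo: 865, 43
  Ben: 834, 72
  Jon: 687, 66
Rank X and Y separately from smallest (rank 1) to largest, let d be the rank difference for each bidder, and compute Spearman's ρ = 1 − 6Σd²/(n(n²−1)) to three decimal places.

Ranks of variable 1: 1, 2, 3, 4, 7, 6, 5
Ranks of variable 2: 7, 2, 3, 4, 1, 6, 5
d = r₁ − r₂: -6, 0, 0, 0, 6, 0, 0
d²: 36, 0, 0, 0, 36, 0, 0; Σd² = 72
ρ = 1 − 6·72/(7·48) = 1 − 432/336 = -0.286

-0.286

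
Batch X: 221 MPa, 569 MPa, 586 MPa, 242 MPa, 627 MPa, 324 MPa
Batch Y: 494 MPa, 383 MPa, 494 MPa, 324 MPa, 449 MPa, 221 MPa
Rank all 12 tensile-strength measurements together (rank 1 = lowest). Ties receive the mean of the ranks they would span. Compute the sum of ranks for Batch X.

Sorted (ascending): 221, 221, 242, 324, 324, 383, 449, 494, 494, 569, 586, 627
The 2 values of 221 occupy positions 1–2 → average rank (1+2)/2 = 1.5.
The 2 values of 324 occupy positions 4–5 → average rank (4+5)/2 = 4.5.
The 2 values of 494 occupy positions 8–9 → average rank (8+9)/2 = 8.5.
Batch X values → pooled ranks: 221→1.5, 569→10, 586→11, 242→3, 627→12, 324→4.5
Rank sum = 1.5 + 10 + 11 + 3 + 12 + 4.5 = 42

42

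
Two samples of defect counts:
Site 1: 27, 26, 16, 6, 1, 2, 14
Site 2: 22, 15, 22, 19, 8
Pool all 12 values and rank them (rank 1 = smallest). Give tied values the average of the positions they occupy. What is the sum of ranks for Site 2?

Sorted (ascending): 1, 2, 6, 8, 14, 15, 16, 19, 22, 22, 26, 27
The 2 values of 22 occupy positions 9–10 → average rank (9+10)/2 = 9.5.
Site 2 values → pooled ranks: 22→9.5, 15→6, 22→9.5, 19→8, 8→4
Rank sum = 9.5 + 6 + 9.5 + 8 + 4 = 37

37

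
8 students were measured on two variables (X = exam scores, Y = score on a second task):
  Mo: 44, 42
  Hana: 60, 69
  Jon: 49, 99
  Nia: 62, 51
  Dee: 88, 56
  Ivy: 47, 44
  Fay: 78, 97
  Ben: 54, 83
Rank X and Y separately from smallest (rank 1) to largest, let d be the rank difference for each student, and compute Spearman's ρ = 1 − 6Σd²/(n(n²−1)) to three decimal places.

Ranks of variable 1: 1, 5, 3, 6, 8, 2, 7, 4
Ranks of variable 2: 1, 5, 8, 3, 4, 2, 7, 6
d = r₁ − r₂: 0, 0, -5, 3, 4, 0, 0, -2
d²: 0, 0, 25, 9, 16, 0, 0, 4; Σd² = 54
ρ = 1 − 6·54/(8·63) = 1 − 324/504 = 0.357

0.357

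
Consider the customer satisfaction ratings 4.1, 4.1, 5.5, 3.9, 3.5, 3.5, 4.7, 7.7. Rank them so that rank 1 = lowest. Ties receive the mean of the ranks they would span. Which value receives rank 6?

4.7

Sorted (ascending): 3.5, 3.5, 3.9, 4.1, 4.1, 4.7, 5.5, 7.7
The 2 values of 3.5 occupy positions 1–2 → average rank (1+2)/2 = 1.5.
The 2 values of 4.1 occupy positions 4–5 → average rank (4+5)/2 = 4.5.
Rank 6 → value 4.7.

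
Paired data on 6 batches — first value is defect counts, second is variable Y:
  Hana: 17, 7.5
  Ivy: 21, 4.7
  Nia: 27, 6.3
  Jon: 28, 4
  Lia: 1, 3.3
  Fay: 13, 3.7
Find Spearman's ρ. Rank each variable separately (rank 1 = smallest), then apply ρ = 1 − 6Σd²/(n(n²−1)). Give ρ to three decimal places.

Ranks of variable 1: 3, 4, 5, 6, 1, 2
Ranks of variable 2: 6, 4, 5, 3, 1, 2
d = r₁ − r₂: -3, 0, 0, 3, 0, 0
d²: 9, 0, 0, 9, 0, 0; Σd² = 18
ρ = 1 − 6·18/(6·35) = 1 − 108/210 = 0.486

0.486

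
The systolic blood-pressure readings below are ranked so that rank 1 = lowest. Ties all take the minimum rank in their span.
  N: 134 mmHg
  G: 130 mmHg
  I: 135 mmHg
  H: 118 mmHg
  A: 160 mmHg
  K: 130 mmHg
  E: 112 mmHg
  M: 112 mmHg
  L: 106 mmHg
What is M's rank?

2

Sorted (ascending): 106, 112, 112, 118, 130, 130, 134, 135, 160
The 2 values of 112 occupy positions 2–3 → each gets rank 2.
The 2 values of 130 occupy positions 5–6 → each gets rank 5.
M has value 112 mmHg → rank 2.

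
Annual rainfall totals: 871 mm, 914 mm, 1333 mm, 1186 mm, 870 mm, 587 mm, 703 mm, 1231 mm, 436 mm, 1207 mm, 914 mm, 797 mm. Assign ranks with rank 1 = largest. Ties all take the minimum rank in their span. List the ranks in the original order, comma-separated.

Sorted (descending): 1333, 1231, 1207, 1186, 914, 914, 871, 870, 797, 703, 587, 436
The 2 values of 914 occupy positions 5–6 → each gets rank 5.

7, 5, 1, 4, 8, 11, 10, 2, 12, 3, 5, 9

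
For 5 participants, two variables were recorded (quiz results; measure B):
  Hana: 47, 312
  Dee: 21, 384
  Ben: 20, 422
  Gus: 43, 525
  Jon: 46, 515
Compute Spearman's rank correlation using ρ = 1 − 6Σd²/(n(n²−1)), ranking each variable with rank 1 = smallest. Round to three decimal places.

-0.200

Ranks of variable 1: 5, 2, 1, 3, 4
Ranks of variable 2: 1, 2, 3, 5, 4
d = r₁ − r₂: 4, 0, -2, -2, 0
d²: 16, 0, 4, 4, 0; Σd² = 24
ρ = 1 − 6·24/(5·24) = 1 − 144/120 = -0.200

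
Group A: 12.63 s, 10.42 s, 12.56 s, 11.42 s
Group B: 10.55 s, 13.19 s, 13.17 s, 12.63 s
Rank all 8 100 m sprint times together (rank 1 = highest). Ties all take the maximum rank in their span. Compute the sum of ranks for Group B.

Sorted (descending): 13.19, 13.17, 12.63, 12.63, 12.56, 11.42, 10.55, 10.42
The 2 values of 12.63 occupy positions 3–4 → each gets rank 4.
Group B values → pooled ranks: 10.55→7, 13.19→1, 13.17→2, 12.63→4
Rank sum = 7 + 1 + 2 + 4 = 14

14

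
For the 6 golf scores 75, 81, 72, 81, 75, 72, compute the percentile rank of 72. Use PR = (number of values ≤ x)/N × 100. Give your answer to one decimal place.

N = 6.
Strictly below 72: 0. Equal to 72: 2.
PR = 2/6 × 100 = 33.3

33.3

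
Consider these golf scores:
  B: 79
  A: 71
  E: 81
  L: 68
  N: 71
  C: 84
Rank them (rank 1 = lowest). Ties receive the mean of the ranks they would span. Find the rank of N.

2.5

Sorted (ascending): 68, 71, 71, 79, 81, 84
The 2 values of 71 occupy positions 2–3 → average rank (2+3)/2 = 2.5.
N has value 71 → rank 2.5.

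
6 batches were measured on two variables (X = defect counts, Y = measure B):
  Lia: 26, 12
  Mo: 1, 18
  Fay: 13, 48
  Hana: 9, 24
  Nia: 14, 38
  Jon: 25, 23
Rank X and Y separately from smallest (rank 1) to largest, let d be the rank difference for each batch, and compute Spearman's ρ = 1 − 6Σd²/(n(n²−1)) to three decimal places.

Ranks of variable 1: 6, 1, 3, 2, 4, 5
Ranks of variable 2: 1, 2, 6, 4, 5, 3
d = r₁ − r₂: 5, -1, -3, -2, -1, 2
d²: 25, 1, 9, 4, 1, 4; Σd² = 44
ρ = 1 − 6·44/(6·35) = 1 − 264/210 = -0.257

-0.257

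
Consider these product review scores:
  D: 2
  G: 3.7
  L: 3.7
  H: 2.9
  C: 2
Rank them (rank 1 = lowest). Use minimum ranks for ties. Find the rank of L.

4

Sorted (ascending): 2, 2, 2.9, 3.7, 3.7
The 2 values of 2 occupy positions 1–2 → each gets rank 1.
The 2 values of 3.7 occupy positions 4–5 → each gets rank 4.
L has value 3.7 → rank 4.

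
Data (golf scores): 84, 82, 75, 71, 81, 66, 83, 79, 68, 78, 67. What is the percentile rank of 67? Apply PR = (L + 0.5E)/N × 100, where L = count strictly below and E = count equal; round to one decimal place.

N = 11.
Strictly below 67: 1. Equal to 67: 1.
PR = (1 + 0.5·1)/11 × 100 = 13.6

13.6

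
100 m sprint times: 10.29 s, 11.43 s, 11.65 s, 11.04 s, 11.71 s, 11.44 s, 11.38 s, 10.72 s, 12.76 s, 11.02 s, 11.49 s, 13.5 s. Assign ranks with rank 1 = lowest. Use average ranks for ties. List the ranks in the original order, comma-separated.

1, 6, 9, 4, 10, 7, 5, 2, 11, 3, 8, 12

Sorted (ascending): 10.29, 10.72, 11.02, 11.04, 11.38, 11.43, 11.44, 11.49, 11.65, 11.71, 12.76, 13.5
No ties — each value takes its position as its rank.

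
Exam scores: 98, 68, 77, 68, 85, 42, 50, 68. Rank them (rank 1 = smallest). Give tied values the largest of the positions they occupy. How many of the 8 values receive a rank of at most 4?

Sorted (ascending): 42, 50, 68, 68, 68, 77, 85, 98
The 3 values of 68 occupy positions 3–5 → each gets rank 5.
Ranks ≤ 4: {1, 2} → 2 values.

2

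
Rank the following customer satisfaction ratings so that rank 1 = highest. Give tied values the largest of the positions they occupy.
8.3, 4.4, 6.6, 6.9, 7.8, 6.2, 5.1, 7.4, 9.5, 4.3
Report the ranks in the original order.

2, 9, 6, 5, 3, 7, 8, 4, 1, 10

Sorted (descending): 9.5, 8.3, 7.8, 7.4, 6.9, 6.6, 6.2, 5.1, 4.4, 4.3
No ties — each value takes its position as its rank.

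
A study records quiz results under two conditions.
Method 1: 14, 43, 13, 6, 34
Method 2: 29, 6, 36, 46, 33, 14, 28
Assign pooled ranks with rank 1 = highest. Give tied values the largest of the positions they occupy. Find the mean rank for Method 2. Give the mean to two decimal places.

Sorted (descending): 46, 43, 36, 34, 33, 29, 28, 14, 14, 13, 6, 6
The 2 values of 14 occupy positions 8–9 → each gets rank 9.
The 2 values of 6 occupy positions 11–12 → each gets rank 12.
Method 2 values → pooled ranks: 29→6, 6→12, 36→3, 46→1, 33→5, 14→9, 28→7
Mean rank = (6 + 12 + 3 + 1 + 5 + 9 + 7) / 7 = 6.14

6.14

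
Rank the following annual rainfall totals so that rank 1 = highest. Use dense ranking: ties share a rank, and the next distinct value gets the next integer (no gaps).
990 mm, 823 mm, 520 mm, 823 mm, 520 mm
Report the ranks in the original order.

Sorted (descending): 990, 823, 823, 520, 520
The 2 values of 823 share dense rank 2.
The 2 values of 520 share dense rank 3.
Remaining distinct values take the next consecutive integers.

1, 2, 3, 2, 3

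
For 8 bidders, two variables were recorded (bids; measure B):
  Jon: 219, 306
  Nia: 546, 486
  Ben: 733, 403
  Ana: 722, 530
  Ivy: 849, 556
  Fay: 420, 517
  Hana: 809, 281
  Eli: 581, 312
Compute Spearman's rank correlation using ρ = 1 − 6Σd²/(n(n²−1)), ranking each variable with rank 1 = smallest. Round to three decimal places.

Ranks of variable 1: 1, 3, 6, 5, 8, 2, 7, 4
Ranks of variable 2: 2, 5, 4, 7, 8, 6, 1, 3
d = r₁ − r₂: -1, -2, 2, -2, 0, -4, 6, 1
d²: 1, 4, 4, 4, 0, 16, 36, 1; Σd² = 66
ρ = 1 − 6·66/(8·63) = 1 − 396/504 = 0.214

0.214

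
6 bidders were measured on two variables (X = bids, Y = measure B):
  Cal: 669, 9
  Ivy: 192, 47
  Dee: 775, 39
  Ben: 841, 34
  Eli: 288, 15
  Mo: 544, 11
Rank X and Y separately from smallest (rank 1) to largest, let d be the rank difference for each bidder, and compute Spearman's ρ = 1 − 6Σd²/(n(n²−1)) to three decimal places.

-0.143

Ranks of variable 1: 4, 1, 5, 6, 2, 3
Ranks of variable 2: 1, 6, 5, 4, 3, 2
d = r₁ − r₂: 3, -5, 0, 2, -1, 1
d²: 9, 25, 0, 4, 1, 1; Σd² = 40
ρ = 1 − 6·40/(6·35) = 1 − 240/210 = -0.143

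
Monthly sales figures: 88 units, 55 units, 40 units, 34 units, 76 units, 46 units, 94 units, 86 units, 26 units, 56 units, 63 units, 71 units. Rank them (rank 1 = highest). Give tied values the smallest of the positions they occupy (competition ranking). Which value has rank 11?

Sorted (descending): 94, 88, 86, 76, 71, 63, 56, 55, 46, 40, 34, 26
No ties — each value takes its position as its rank.
Rank 11 → value 34.

34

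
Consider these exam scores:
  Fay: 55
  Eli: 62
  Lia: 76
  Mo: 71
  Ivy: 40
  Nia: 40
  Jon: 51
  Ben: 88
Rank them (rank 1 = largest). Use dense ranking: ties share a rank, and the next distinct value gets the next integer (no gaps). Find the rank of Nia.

7

Sorted (descending): 88, 76, 71, 62, 55, 51, 40, 40
The 2 values of 40 share dense rank 7.
Remaining distinct values take the next consecutive integers.
Nia has value 40 → rank 7.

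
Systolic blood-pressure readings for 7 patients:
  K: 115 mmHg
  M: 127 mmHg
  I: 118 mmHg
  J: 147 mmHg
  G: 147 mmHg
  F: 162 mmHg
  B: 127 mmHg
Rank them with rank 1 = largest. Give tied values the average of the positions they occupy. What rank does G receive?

2.5

Sorted (descending): 162, 147, 147, 127, 127, 118, 115
The 2 values of 147 occupy positions 2–3 → average rank (2+3)/2 = 2.5.
The 2 values of 127 occupy positions 4–5 → average rank (4+5)/2 = 4.5.
G has value 147 mmHg → rank 2.5.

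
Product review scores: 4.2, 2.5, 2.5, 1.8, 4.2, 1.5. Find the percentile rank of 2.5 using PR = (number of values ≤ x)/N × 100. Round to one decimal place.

N = 6.
Strictly below 2.5: 2. Equal to 2.5: 2.
PR = 4/6 × 100 = 66.7

66.7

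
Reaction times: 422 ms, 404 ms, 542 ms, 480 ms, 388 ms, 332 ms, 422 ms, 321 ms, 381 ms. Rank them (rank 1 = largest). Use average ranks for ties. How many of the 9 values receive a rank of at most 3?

2

Sorted (descending): 542, 480, 422, 422, 404, 388, 381, 332, 321
The 2 values of 422 occupy positions 3–4 → average rank (3+4)/2 = 3.5.
Ranks ≤ 3: {1, 2} → 2 values.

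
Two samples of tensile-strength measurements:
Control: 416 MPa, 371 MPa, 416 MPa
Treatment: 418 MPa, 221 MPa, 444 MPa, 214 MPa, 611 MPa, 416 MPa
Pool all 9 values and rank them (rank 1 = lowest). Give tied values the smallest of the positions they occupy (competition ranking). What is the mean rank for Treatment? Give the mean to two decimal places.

Sorted (ascending): 214, 221, 371, 416, 416, 416, 418, 444, 611
The 3 values of 416 occupy positions 4–6 → each gets rank 4.
Treatment values → pooled ranks: 418→7, 221→2, 444→8, 214→1, 611→9, 416→4
Mean rank = (7 + 2 + 8 + 1 + 9 + 4) / 6 = 5.17

5.17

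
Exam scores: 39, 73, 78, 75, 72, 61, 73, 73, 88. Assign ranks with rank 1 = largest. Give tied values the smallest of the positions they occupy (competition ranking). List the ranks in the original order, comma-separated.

9, 4, 2, 3, 7, 8, 4, 4, 1

Sorted (descending): 88, 78, 75, 73, 73, 73, 72, 61, 39
The 3 values of 73 occupy positions 4–6 → each gets rank 4.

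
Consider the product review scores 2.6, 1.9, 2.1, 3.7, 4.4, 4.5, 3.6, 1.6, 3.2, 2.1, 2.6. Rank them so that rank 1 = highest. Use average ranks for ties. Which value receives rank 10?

1.9

Sorted (descending): 4.5, 4.4, 3.7, 3.6, 3.2, 2.6, 2.6, 2.1, 2.1, 1.9, 1.6
The 2 values of 2.6 occupy positions 6–7 → average rank (6+7)/2 = 6.5.
The 2 values of 2.1 occupy positions 8–9 → average rank (8+9)/2 = 8.5.
Rank 10 → value 1.9.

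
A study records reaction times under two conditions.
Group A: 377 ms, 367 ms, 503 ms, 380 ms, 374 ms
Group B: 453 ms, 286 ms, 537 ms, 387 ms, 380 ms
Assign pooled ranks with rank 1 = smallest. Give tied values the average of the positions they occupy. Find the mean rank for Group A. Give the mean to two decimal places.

4.70

Sorted (ascending): 286, 367, 374, 377, 380, 380, 387, 453, 503, 537
The 2 values of 380 occupy positions 5–6 → average rank (5+6)/2 = 5.5.
Group A values → pooled ranks: 377→4, 367→2, 503→9, 380→5.5, 374→3
Mean rank = (4 + 2 + 9 + 5.5 + 3) / 5 = 4.70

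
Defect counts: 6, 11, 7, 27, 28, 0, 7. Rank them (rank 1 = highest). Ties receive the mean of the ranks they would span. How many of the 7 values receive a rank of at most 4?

3

Sorted (descending): 28, 27, 11, 7, 7, 6, 0
The 2 values of 7 occupy positions 4–5 → average rank (4+5)/2 = 4.5.
Ranks ≤ 4: {1, 2, 3} → 3 values.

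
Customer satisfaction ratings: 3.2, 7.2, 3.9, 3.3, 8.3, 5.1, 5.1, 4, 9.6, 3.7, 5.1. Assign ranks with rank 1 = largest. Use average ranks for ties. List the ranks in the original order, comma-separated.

11, 3, 8, 10, 2, 5, 5, 7, 1, 9, 5

Sorted (descending): 9.6, 8.3, 7.2, 5.1, 5.1, 5.1, 4, 3.9, 3.7, 3.3, 3.2
The 3 values of 5.1 occupy positions 4–6 → average rank 5.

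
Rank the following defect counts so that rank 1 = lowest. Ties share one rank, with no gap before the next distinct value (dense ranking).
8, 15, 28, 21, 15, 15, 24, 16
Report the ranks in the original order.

Sorted (ascending): 8, 15, 15, 15, 16, 21, 24, 28
The 3 values of 15 share dense rank 2.
Remaining distinct values take the next consecutive integers.

1, 2, 6, 4, 2, 2, 5, 3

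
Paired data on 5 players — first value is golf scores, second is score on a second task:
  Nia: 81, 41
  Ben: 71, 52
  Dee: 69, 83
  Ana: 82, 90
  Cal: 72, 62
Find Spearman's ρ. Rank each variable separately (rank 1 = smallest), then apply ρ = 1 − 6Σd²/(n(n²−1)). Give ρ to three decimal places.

0.100

Ranks of variable 1: 4, 2, 1, 5, 3
Ranks of variable 2: 1, 2, 4, 5, 3
d = r₁ − r₂: 3, 0, -3, 0, 0
d²: 9, 0, 9, 0, 0; Σd² = 18
ρ = 1 − 6·18/(5·24) = 1 − 108/120 = 0.100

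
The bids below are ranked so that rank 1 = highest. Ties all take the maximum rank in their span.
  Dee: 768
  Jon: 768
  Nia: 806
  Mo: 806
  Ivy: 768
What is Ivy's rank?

Sorted (descending): 806, 806, 768, 768, 768
The 2 values of 806 occupy positions 1–2 → each gets rank 2.
The 3 values of 768 occupy positions 3–5 → each gets rank 5.
Ivy has value 768 → rank 5.

5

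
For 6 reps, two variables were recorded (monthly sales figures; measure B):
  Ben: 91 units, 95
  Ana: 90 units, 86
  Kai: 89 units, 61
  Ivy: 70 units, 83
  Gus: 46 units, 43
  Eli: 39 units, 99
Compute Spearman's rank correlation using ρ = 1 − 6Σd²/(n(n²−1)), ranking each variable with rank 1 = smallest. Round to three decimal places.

Ranks of variable 1: 6, 5, 4, 3, 2, 1
Ranks of variable 2: 5, 4, 2, 3, 1, 6
d = r₁ − r₂: 1, 1, 2, 0, 1, -5
d²: 1, 1, 4, 0, 1, 25; Σd² = 32
ρ = 1 − 6·32/(6·35) = 1 − 192/210 = 0.086

0.086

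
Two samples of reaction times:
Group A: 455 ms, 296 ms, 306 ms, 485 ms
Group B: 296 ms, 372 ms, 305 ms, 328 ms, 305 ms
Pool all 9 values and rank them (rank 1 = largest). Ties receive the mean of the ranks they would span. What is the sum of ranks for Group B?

28.5

Sorted (descending): 485, 455, 372, 328, 306, 305, 305, 296, 296
The 2 values of 305 occupy positions 6–7 → average rank (6+7)/2 = 6.5.
The 2 values of 296 occupy positions 8–9 → average rank (8+9)/2 = 8.5.
Group B values → pooled ranks: 296→8.5, 372→3, 305→6.5, 328→4, 305→6.5
Rank sum = 8.5 + 3 + 6.5 + 4 + 6.5 = 28.5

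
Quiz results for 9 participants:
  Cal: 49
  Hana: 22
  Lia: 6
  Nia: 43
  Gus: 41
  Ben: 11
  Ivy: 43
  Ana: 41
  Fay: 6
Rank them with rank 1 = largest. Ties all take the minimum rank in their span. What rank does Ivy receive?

Sorted (descending): 49, 43, 43, 41, 41, 22, 11, 6, 6
The 2 values of 43 occupy positions 2–3 → each gets rank 2.
The 2 values of 41 occupy positions 4–5 → each gets rank 4.
The 2 values of 6 occupy positions 8–9 → each gets rank 8.
Ivy has value 43 → rank 2.

2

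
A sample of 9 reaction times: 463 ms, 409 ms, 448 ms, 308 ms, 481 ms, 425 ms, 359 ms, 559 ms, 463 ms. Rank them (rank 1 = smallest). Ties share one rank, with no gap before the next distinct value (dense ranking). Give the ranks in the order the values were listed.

Sorted (ascending): 308, 359, 409, 425, 448, 463, 463, 481, 559
The 2 values of 463 share dense rank 6.
Remaining distinct values take the next consecutive integers.

6, 3, 5, 1, 7, 4, 2, 8, 6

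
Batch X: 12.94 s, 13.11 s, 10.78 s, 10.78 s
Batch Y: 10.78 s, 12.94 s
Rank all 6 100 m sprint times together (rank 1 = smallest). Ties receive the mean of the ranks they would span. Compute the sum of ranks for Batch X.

14.5

Sorted (ascending): 10.78, 10.78, 10.78, 12.94, 12.94, 13.11
The 3 values of 10.78 occupy positions 1–3 → average rank 2.
The 2 values of 12.94 occupy positions 4–5 → average rank (4+5)/2 = 4.5.
Batch X values → pooled ranks: 12.94→4.5, 13.11→6, 10.78→2, 10.78→2
Rank sum = 4.5 + 6 + 2 + 2 = 14.5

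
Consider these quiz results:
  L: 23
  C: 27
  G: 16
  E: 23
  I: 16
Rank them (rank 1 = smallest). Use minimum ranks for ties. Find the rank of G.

Sorted (ascending): 16, 16, 23, 23, 27
The 2 values of 16 occupy positions 1–2 → each gets rank 1.
The 2 values of 23 occupy positions 3–4 → each gets rank 3.
G has value 16 → rank 1.

1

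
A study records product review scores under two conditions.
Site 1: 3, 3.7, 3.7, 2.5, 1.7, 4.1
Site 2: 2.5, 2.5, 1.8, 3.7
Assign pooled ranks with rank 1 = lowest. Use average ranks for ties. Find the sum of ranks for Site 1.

37

Sorted (ascending): 1.7, 1.8, 2.5, 2.5, 2.5, 3, 3.7, 3.7, 3.7, 4.1
The 3 values of 2.5 occupy positions 3–5 → average rank 4.
The 3 values of 3.7 occupy positions 7–9 → average rank 8.
Site 1 values → pooled ranks: 3→6, 3.7→8, 3.7→8, 2.5→4, 1.7→1, 4.1→10
Rank sum = 6 + 8 + 8 + 4 + 1 + 10 = 37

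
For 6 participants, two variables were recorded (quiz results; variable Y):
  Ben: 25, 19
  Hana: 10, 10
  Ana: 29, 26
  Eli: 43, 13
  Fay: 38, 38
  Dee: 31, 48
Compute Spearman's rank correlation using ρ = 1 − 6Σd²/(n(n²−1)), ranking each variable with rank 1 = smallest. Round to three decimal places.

0.371

Ranks of variable 1: 2, 1, 3, 6, 5, 4
Ranks of variable 2: 3, 1, 4, 2, 5, 6
d = r₁ − r₂: -1, 0, -1, 4, 0, -2
d²: 1, 0, 1, 16, 0, 4; Σd² = 22
ρ = 1 − 6·22/(6·35) = 1 − 132/210 = 0.371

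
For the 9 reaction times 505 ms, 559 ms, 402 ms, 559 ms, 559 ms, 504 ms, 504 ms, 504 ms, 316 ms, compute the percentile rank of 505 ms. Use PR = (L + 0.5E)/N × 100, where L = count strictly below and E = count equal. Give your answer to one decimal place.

N = 9.
Strictly below 505: 5. Equal to 505: 1.
PR = (5 + 0.5·1)/9 × 100 = 61.1

61.1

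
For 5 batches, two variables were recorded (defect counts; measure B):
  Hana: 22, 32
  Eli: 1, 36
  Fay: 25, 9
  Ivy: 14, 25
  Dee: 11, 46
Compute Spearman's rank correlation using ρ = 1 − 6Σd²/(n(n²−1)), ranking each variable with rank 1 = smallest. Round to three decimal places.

-0.800

Ranks of variable 1: 4, 1, 5, 3, 2
Ranks of variable 2: 3, 4, 1, 2, 5
d = r₁ − r₂: 1, -3, 4, 1, -3
d²: 1, 9, 16, 1, 9; Σd² = 36
ρ = 1 − 6·36/(5·24) = 1 − 216/120 = -0.800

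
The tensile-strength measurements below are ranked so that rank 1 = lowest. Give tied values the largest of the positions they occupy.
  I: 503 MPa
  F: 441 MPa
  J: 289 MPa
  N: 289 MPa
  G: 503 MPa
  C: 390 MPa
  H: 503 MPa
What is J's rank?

2

Sorted (ascending): 289, 289, 390, 441, 503, 503, 503
The 2 values of 289 occupy positions 1–2 → each gets rank 2.
The 3 values of 503 occupy positions 5–7 → each gets rank 7.
J has value 289 MPa → rank 2.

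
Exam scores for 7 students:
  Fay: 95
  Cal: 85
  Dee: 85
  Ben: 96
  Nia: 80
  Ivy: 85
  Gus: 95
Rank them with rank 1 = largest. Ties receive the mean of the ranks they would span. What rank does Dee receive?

5

Sorted (descending): 96, 95, 95, 85, 85, 85, 80
The 2 values of 95 occupy positions 2–3 → average rank (2+3)/2 = 2.5.
The 3 values of 85 occupy positions 4–6 → average rank 5.
Dee has value 85 → rank 5.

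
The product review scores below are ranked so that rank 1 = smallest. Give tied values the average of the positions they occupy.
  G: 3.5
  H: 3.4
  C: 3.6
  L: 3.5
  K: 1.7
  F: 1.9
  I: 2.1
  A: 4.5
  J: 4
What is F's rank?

Sorted (ascending): 1.7, 1.9, 2.1, 3.4, 3.5, 3.5, 3.6, 4, 4.5
The 2 values of 3.5 occupy positions 5–6 → average rank (5+6)/2 = 5.5.
F has value 1.9 → rank 2.

2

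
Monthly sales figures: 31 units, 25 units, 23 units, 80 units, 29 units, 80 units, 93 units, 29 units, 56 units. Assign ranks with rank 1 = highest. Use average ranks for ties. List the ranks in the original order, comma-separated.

Sorted (descending): 93, 80, 80, 56, 31, 29, 29, 25, 23
The 2 values of 80 occupy positions 2–3 → average rank (2+3)/2 = 2.5.
The 2 values of 29 occupy positions 6–7 → average rank (6+7)/2 = 6.5.

5, 8, 9, 2.5, 6.5, 2.5, 1, 6.5, 4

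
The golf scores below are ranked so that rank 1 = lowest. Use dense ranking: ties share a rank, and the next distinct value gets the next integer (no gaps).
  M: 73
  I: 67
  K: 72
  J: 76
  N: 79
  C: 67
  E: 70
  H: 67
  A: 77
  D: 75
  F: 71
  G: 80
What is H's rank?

1

Sorted (ascending): 67, 67, 67, 70, 71, 72, 73, 75, 76, 77, 79, 80
The 3 values of 67 share dense rank 1.
Remaining distinct values take the next consecutive integers.
H has value 67 → rank 1.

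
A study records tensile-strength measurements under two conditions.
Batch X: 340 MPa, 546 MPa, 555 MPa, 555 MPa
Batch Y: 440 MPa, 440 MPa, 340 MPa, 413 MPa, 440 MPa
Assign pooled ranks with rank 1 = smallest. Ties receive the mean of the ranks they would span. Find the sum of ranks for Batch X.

Sorted (ascending): 340, 340, 413, 440, 440, 440, 546, 555, 555
The 2 values of 340 occupy positions 1–2 → average rank (1+2)/2 = 1.5.
The 3 values of 440 occupy positions 4–6 → average rank 5.
The 2 values of 555 occupy positions 8–9 → average rank (8+9)/2 = 8.5.
Batch X values → pooled ranks: 340→1.5, 546→7, 555→8.5, 555→8.5
Rank sum = 1.5 + 7 + 8.5 + 8.5 = 25.5

25.5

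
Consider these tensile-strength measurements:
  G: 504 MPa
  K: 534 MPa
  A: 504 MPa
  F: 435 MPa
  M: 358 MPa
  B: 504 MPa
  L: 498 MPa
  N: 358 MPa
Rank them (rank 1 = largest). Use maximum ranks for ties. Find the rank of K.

1

Sorted (descending): 534, 504, 504, 504, 498, 435, 358, 358
The 3 values of 504 occupy positions 2–4 → each gets rank 4.
The 2 values of 358 occupy positions 7–8 → each gets rank 8.
K has value 534 MPa → rank 1.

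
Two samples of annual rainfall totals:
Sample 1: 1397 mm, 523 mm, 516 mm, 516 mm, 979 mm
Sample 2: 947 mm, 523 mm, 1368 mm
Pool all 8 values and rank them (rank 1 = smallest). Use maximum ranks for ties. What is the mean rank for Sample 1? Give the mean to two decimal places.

4.40

Sorted (ascending): 516, 516, 523, 523, 947, 979, 1368, 1397
The 2 values of 516 occupy positions 1–2 → each gets rank 2.
The 2 values of 523 occupy positions 3–4 → each gets rank 4.
Sample 1 values → pooled ranks: 1397→8, 523→4, 516→2, 516→2, 979→6
Mean rank = (8 + 4 + 2 + 2 + 6) / 5 = 4.40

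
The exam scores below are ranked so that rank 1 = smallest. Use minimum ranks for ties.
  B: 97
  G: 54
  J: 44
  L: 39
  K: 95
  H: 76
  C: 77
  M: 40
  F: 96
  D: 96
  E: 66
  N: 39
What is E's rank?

Sorted (ascending): 39, 39, 40, 44, 54, 66, 76, 77, 95, 96, 96, 97
The 2 values of 39 occupy positions 1–2 → each gets rank 1.
The 2 values of 96 occupy positions 10–11 → each gets rank 10.
E has value 66 → rank 6.

6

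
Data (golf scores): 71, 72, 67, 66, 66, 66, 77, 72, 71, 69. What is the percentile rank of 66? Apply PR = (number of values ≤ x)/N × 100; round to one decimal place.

N = 10.
Strictly below 66: 0. Equal to 66: 3.
PR = 3/10 × 100 = 30.0

30.0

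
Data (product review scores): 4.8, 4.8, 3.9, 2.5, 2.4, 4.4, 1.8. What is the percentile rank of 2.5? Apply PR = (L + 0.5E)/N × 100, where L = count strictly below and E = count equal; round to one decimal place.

35.7

N = 7.
Strictly below 2.5: 2. Equal to 2.5: 1.
PR = (2 + 0.5·1)/7 × 100 = 35.7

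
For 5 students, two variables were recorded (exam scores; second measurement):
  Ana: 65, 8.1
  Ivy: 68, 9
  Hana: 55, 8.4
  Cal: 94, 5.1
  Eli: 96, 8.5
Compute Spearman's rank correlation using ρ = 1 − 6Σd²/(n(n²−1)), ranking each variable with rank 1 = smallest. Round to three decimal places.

Ranks of variable 1: 2, 3, 1, 4, 5
Ranks of variable 2: 2, 5, 3, 1, 4
d = r₁ − r₂: 0, -2, -2, 3, 1
d²: 0, 4, 4, 9, 1; Σd² = 18
ρ = 1 − 6·18/(5·24) = 1 − 108/120 = 0.100

0.100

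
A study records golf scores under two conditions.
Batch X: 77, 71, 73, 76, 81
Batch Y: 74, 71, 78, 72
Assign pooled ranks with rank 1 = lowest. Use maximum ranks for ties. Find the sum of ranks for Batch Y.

18

Sorted (ascending): 71, 71, 72, 73, 74, 76, 77, 78, 81
The 2 values of 71 occupy positions 1–2 → each gets rank 2.
Batch Y values → pooled ranks: 74→5, 71→2, 78→8, 72→3
Rank sum = 5 + 2 + 8 + 3 = 18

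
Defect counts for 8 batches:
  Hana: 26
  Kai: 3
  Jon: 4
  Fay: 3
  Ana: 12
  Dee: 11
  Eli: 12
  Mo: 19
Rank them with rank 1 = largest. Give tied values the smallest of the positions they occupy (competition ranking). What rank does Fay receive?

7

Sorted (descending): 26, 19, 12, 12, 11, 4, 3, 3
The 2 values of 12 occupy positions 3–4 → each gets rank 3.
The 2 values of 3 occupy positions 7–8 → each gets rank 7.
Fay has value 3 → rank 7.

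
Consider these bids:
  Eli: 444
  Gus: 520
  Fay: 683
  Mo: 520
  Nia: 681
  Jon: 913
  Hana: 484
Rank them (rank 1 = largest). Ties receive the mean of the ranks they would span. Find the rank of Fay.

Sorted (descending): 913, 683, 681, 520, 520, 484, 444
The 2 values of 520 occupy positions 4–5 → average rank (4+5)/2 = 4.5.
Fay has value 683 → rank 2.

2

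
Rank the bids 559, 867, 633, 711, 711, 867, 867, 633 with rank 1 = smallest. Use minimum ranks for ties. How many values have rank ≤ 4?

Sorted (ascending): 559, 633, 633, 711, 711, 867, 867, 867
The 2 values of 633 occupy positions 2–3 → each gets rank 2.
The 2 values of 711 occupy positions 4–5 → each gets rank 4.
The 3 values of 867 occupy positions 6–8 → each gets rank 6.
Ranks ≤ 4: {1, 2, 2, 4, 4} → 5 values.

5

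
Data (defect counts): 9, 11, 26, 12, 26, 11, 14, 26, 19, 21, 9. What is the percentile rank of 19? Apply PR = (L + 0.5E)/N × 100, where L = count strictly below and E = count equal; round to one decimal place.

N = 11.
Strictly below 19: 6. Equal to 19: 1.
PR = (6 + 0.5·1)/11 × 100 = 59.1

59.1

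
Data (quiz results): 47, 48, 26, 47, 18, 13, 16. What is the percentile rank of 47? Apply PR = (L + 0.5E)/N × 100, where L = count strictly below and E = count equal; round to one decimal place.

N = 7.
Strictly below 47: 4. Equal to 47: 2.
PR = (4 + 0.5·2)/7 × 100 = 71.4

71.4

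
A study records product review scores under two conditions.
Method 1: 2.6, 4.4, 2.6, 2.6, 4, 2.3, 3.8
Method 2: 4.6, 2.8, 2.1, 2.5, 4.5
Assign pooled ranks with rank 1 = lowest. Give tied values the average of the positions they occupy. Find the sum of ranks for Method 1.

Sorted (ascending): 2.1, 2.3, 2.5, 2.6, 2.6, 2.6, 2.8, 3.8, 4, 4.4, 4.5, 4.6
The 3 values of 2.6 occupy positions 4–6 → average rank 5.
Method 1 values → pooled ranks: 2.6→5, 4.4→10, 2.6→5, 2.6→5, 4→9, 2.3→2, 3.8→8
Rank sum = 5 + 10 + 5 + 5 + 9 + 2 + 8 = 44

44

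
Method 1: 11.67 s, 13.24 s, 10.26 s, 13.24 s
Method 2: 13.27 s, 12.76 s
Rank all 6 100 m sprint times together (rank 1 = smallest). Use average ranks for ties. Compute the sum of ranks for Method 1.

Sorted (ascending): 10.26, 11.67, 12.76, 13.24, 13.24, 13.27
The 2 values of 13.24 occupy positions 4–5 → average rank (4+5)/2 = 4.5.
Method 1 values → pooled ranks: 11.67→2, 13.24→4.5, 10.26→1, 13.24→4.5
Rank sum = 2 + 4.5 + 1 + 4.5 = 12

12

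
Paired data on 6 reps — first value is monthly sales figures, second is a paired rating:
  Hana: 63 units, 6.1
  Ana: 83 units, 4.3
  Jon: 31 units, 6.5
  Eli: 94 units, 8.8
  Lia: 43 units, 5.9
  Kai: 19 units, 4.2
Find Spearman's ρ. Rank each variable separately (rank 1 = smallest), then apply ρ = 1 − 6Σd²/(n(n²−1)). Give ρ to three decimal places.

Ranks of variable 1: 4, 5, 2, 6, 3, 1
Ranks of variable 2: 4, 2, 5, 6, 3, 1
d = r₁ − r₂: 0, 3, -3, 0, 0, 0
d²: 0, 9, 9, 0, 0, 0; Σd² = 18
ρ = 1 − 6·18/(6·35) = 1 − 108/210 = 0.486

0.486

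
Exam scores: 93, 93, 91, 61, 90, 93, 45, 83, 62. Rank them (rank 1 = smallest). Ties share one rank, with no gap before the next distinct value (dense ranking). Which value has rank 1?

Sorted (ascending): 45, 61, 62, 83, 90, 91, 93, 93, 93
The 3 values of 93 share dense rank 7.
Remaining distinct values take the next consecutive integers.
Rank 1 → value 45.

45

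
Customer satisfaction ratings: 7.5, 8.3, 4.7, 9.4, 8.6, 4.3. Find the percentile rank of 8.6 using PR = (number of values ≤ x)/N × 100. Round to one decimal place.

N = 6.
Strictly below 8.6: 4. Equal to 8.6: 1.
PR = 5/6 × 100 = 83.3

83.3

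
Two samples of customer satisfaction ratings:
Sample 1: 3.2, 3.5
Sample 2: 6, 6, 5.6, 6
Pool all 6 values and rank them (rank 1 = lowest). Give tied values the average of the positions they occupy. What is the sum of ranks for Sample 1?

3

Sorted (ascending): 3.2, 3.5, 5.6, 6, 6, 6
The 3 values of 6 occupy positions 4–6 → average rank 5.
Sample 1 values → pooled ranks: 3.2→1, 3.5→2
Rank sum = 1 + 2 = 3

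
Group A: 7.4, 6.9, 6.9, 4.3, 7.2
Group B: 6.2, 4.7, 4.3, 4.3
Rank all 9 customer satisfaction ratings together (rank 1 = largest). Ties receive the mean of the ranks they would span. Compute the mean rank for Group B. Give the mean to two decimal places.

Sorted (descending): 7.4, 7.2, 6.9, 6.9, 6.2, 4.7, 4.3, 4.3, 4.3
The 2 values of 6.9 occupy positions 3–4 → average rank (3+4)/2 = 3.5.
The 3 values of 4.3 occupy positions 7–9 → average rank 8.
Group B values → pooled ranks: 6.2→5, 4.7→6, 4.3→8, 4.3→8
Mean rank = (5 + 6 + 8 + 8) / 4 = 6.75

6.75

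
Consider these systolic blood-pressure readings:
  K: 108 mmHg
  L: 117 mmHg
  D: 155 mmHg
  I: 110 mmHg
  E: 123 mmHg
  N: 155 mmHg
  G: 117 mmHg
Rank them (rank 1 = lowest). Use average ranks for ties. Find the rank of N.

6.5

Sorted (ascending): 108, 110, 117, 117, 123, 155, 155
The 2 values of 117 occupy positions 3–4 → average rank (3+4)/2 = 3.5.
The 2 values of 155 occupy positions 6–7 → average rank (6+7)/2 = 6.5.
N has value 155 mmHg → rank 6.5.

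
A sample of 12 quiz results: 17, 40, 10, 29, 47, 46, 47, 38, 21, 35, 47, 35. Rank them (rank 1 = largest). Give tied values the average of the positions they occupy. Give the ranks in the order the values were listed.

11, 5, 12, 9, 2, 4, 2, 6, 10, 7.5, 2, 7.5

Sorted (descending): 47, 47, 47, 46, 40, 38, 35, 35, 29, 21, 17, 10
The 3 values of 47 occupy positions 1–3 → average rank 2.
The 2 values of 35 occupy positions 7–8 → average rank (7+8)/2 = 7.5.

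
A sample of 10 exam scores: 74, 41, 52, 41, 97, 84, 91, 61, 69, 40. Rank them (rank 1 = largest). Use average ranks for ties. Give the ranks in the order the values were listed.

Sorted (descending): 97, 91, 84, 74, 69, 61, 52, 41, 41, 40
The 2 values of 41 occupy positions 8–9 → average rank (8+9)/2 = 8.5.

4, 8.5, 7, 8.5, 1, 3, 2, 6, 5, 10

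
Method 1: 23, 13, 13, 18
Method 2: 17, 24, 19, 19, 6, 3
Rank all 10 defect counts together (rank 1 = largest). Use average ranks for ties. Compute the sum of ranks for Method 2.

33

Sorted (descending): 24, 23, 19, 19, 18, 17, 13, 13, 6, 3
The 2 values of 19 occupy positions 3–4 → average rank (3+4)/2 = 3.5.
The 2 values of 13 occupy positions 7–8 → average rank (7+8)/2 = 7.5.
Method 2 values → pooled ranks: 17→6, 24→1, 19→3.5, 19→3.5, 6→9, 3→10
Rank sum = 6 + 1 + 3.5 + 3.5 + 9 + 10 = 33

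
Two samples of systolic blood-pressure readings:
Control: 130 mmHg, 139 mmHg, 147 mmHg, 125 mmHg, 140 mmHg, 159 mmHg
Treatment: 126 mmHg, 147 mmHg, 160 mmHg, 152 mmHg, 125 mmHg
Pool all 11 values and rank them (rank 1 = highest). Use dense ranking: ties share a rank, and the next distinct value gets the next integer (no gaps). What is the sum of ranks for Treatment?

Sorted (descending): 160, 159, 152, 147, 147, 140, 139, 130, 126, 125, 125
The 2 values of 147 share dense rank 4.
The 2 values of 125 share dense rank 9.
Remaining distinct values take the next consecutive integers.
Treatment values → pooled ranks: 126→8, 147→4, 160→1, 152→3, 125→9
Rank sum = 8 + 4 + 1 + 3 + 9 = 25

25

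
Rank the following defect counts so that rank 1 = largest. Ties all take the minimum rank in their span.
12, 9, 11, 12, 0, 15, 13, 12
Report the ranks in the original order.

Sorted (descending): 15, 13, 12, 12, 12, 11, 9, 0
The 3 values of 12 occupy positions 3–5 → each gets rank 3.

3, 7, 6, 3, 8, 1, 2, 3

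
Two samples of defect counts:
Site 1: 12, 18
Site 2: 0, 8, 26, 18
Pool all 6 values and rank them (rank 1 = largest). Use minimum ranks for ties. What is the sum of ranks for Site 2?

14

Sorted (descending): 26, 18, 18, 12, 8, 0
The 2 values of 18 occupy positions 2–3 → each gets rank 2.
Site 2 values → pooled ranks: 0→6, 8→5, 26→1, 18→2
Rank sum = 6 + 5 + 1 + 2 = 14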